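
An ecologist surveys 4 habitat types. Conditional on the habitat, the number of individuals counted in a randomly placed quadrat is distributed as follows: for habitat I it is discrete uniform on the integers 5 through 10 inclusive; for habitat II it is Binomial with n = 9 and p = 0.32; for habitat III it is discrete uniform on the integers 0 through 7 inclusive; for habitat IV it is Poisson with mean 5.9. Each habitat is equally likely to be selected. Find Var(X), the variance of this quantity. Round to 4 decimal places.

7.4543

Per component, I: μ=7.5, E[X²]=59.1667; II: μ=2.88, E[X²]=10.2528; III: μ=3.5, E[X²]=17.5; IV: μ=5.9, E[X²]=40.71.
E[X] = 0.25·7.5 + 0.25·2.88 + 0.25·3.5 + 0.25·5.9 = 4.945.
E[X²] = 0.25·59.1667 + 0.25·10.2528 + 0.25·17.5 + 0.25·40.71 = 31.9074.
Var(X) = E[X²] − (E[X])² = 31.9074 − 24.453 = 7.45434.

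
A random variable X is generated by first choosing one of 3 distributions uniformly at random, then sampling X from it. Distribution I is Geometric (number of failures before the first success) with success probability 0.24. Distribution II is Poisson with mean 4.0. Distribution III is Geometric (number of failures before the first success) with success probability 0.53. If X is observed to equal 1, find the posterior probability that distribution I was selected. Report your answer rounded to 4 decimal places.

Likelihoods P(X=1 | ·): I: 0.1824; II: 0.0732626; III: 0.2491.
Posterior ∝ prior × likelihood. Numerator for I: 0.333333·0.1824 = 0.0608.
Normalizing constant: 0.333333·0.1824 + 0.333333·0.0732626 + 0.333333·0.2491 = 0.168254.
P(I | observation) = 0.0608 / 0.168254 = 0.361358.

0.3614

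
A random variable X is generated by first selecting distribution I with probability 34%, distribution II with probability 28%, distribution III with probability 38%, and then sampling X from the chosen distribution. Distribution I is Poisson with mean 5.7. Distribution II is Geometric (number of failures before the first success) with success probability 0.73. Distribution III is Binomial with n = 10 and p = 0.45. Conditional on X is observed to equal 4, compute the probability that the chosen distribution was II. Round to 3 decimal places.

Likelihoods P(X=4 | ·): I: 0.147167; II: 0.00387952; III: 0.238367.
Posterior ∝ prior × likelihood. Numerator for II: 0.28·0.00387952 = 0.00108627.
Normalizing constant: 0.34·0.147167 + 0.28·0.00387952 + 0.38·0.238367 = 0.141702.
P(II | observation) = 0.00108627 / 0.141702 = 0.00766583.

0.008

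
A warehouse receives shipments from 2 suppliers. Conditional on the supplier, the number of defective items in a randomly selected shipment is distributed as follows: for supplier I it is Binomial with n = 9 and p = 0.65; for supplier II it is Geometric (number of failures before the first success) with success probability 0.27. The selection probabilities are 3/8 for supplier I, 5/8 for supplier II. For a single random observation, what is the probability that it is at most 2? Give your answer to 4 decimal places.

0.3861

Conditional on each supplier, P(X ≤ 2): I: 0.0111822; II: 0.610983.
By total probability, P(X ≤ 2) = 0.375·0.0111822 + 0.625·0.610983 = 0.386058.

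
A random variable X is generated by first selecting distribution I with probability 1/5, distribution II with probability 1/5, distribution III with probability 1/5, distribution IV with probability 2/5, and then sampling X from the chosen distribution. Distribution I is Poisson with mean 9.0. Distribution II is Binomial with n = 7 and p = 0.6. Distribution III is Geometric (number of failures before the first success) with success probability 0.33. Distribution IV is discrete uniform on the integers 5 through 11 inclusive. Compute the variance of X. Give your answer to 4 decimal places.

Per component, I: μ=9, E[X²]=90; II: μ=4.2, E[X²]=19.32; III: μ=2.0303, E[X²]=10.2746; IV: μ=8, E[X²]=68.
E[X] = 0.2·9 + 0.2·4.2 + 0.2·2.0303 + 0.4·8 = 6.24606.
E[X²] = 0.2·90 + 0.2·19.32 + 0.2·10.2746 + 0.4·68 = 51.1189.
Var(X) = E[X²] − (E[X])² = 51.1189 − 39.0133 = 12.1056.

12.1056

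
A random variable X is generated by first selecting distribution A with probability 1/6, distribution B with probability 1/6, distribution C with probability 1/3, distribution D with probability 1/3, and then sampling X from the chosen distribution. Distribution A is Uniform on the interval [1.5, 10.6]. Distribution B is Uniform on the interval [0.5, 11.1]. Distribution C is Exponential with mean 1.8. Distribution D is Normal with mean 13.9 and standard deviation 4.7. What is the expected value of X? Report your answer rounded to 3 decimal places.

Component means — A: 6.05; B: 5.8; C: 1.8; D: 13.9.
E[X] = 0.166667·6.05 + 0.166667·5.8 + 0.333333·1.8 + 0.333333·13.9 = 7.20833.

7.208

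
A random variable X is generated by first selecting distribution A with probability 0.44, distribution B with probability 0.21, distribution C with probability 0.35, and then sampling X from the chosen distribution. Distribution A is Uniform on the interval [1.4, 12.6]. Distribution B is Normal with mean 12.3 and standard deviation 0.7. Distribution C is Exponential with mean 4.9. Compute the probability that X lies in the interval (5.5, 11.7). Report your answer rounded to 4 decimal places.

Conditional on each component, P(5.5 < X < 11.7): A: 0.553571; B: 0.195683; C: 0.233646.
By total probability, P(5.5 < X < 11.7) = 0.44·0.553571 + 0.21·0.195683 + 0.35·0.233646 = 0.366441.

0.3664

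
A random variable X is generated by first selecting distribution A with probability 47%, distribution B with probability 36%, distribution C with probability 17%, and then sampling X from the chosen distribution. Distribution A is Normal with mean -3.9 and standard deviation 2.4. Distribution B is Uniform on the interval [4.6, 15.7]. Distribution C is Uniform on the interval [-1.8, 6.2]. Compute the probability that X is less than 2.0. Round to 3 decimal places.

Conditional on each component, P(X < 2.0): A: 0.993021; B: 0; C: 0.475.
By total probability, P(X < 2.0) = 0.47·0.993021 + 0.36·0 + 0.17·0.475 = 0.54747.

0.547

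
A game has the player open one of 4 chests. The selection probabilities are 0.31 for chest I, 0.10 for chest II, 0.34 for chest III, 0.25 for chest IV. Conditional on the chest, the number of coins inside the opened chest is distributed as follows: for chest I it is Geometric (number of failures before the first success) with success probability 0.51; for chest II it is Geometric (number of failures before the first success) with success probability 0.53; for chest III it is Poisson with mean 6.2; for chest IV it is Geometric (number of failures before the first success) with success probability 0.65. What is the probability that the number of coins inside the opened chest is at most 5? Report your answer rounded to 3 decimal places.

Conditional on each chest, P(X ≤ 5): I: 0.986159; II: 0.989221; III: 0.414113; IV: 0.998162.
By total probability, P(X ≤ 5) = 0.31·0.986159 + 0.1·0.989221 + 0.34·0.414113 + 0.25·0.998162 = 0.79497.

0.795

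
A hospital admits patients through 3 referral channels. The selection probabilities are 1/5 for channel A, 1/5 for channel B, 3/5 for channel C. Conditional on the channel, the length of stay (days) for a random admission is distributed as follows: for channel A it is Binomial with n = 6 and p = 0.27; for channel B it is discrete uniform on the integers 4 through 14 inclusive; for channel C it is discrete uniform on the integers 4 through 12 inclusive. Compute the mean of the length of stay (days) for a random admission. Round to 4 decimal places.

Component means — A: 1.62; B: 9; C: 8.
E[X] = 0.2·1.62 + 0.2·9 + 0.6·8 = 6.924.

6.9240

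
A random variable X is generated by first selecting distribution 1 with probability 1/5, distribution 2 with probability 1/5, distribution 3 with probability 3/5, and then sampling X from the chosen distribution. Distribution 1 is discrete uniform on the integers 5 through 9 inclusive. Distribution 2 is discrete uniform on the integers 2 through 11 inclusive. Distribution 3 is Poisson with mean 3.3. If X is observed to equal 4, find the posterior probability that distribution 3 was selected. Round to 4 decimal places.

0.8454

Likelihoods P(X=4 | ·): 1: 0; 2: 0.1; 3: 0.182252.
Posterior ∝ prior × likelihood. Numerator for 3: 0.6·0.182252 = 0.109351.
Normalizing constant: 0.2·0 + 0.2·0.1 + 0.6·0.182252 = 0.129351.
P(3 | observation) = 0.109351 / 0.129351 = 0.845382.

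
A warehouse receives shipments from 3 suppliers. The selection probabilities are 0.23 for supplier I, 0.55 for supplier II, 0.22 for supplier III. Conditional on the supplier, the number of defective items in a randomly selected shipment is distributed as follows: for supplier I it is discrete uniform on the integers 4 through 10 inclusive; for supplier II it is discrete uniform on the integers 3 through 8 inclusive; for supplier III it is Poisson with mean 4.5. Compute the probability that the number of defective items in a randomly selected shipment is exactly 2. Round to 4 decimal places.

0.0247

Conditional on each supplier, P(X = 2): I: 0; II: 0; III: 0.112479.
By total probability, P(X = 2) = 0.23·0 + 0.55·0 + 0.22·0.112479 = 0.0247453.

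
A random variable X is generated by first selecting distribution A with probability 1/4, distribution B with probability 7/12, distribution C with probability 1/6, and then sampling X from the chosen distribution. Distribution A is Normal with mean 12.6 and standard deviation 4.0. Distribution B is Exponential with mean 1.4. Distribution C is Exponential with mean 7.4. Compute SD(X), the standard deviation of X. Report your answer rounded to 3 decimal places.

6.098

Per component, A: μ=12.6, E[X²]=174.76; B: μ=1.4, E[X²]=3.92; C: μ=7.4, E[X²]=109.52.
E[X] = 0.25·12.6 + 0.583333·1.4 + 0.166667·7.4 = 5.2.
E[X²] = 0.25·174.76 + 0.583333·3.92 + 0.166667·109.52 = 64.23.
Var(X) = E[X²] − (E[X])² = 64.23 − 27.04 = 37.19.
SD(X) = √37.19 = 6.09836.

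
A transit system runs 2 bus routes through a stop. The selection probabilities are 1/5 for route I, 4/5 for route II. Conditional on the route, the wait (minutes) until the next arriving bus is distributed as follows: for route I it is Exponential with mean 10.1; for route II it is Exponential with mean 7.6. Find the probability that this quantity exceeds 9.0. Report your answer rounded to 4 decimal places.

0.3268

Conditional on each route, P(X > 9.0): I: 0.410209; II: 0.305988.
By total probability, P(X > 9.0) = 0.2·0.410209 + 0.8·0.305988 = 0.326832.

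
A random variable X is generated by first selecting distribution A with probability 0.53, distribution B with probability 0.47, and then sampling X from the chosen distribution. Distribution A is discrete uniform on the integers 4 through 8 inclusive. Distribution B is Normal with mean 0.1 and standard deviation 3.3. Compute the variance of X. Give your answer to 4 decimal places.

Per component, A: μ=6, E[X²]=38; B: μ=0.1, E[X²]=10.9.
E[X] = 0.53·6 + 0.47·0.1 = 3.227.
E[X²] = 0.53·38 + 0.47·10.9 = 25.263.
Var(X) = E[X²] − (E[X])² = 25.263 − 10.4135 = 14.8495.

14.8495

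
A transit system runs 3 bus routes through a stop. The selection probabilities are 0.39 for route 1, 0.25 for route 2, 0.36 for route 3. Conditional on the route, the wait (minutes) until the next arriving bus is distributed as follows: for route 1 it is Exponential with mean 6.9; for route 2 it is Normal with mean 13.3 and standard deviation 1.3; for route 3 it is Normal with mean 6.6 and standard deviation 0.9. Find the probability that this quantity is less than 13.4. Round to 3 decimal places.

Conditional on each route, P(X < 13.4): 1: 0.856587; 2: 0.530658; 3: 1.
By total probability, P(X < 13.4) = 0.39·0.856587 + 0.25·0.530658 + 0.36·1 = 0.826733.

0.827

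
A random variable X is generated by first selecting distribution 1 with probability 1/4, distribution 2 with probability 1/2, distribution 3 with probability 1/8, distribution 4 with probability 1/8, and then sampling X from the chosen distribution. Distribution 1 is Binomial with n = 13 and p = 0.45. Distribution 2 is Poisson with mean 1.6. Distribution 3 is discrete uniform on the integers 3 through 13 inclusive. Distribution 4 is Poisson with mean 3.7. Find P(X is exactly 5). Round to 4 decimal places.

0.0878

Conditional on each component, P(X = 5): 1: 0.198858; 2: 0.017642; 3: 0.0909091; 4: 0.142869.
By total probability, P(X = 5) = 0.25·0.198858 + 0.5·0.017642 + 0.125·0.0909091 + 0.125·0.142869 = 0.0877577.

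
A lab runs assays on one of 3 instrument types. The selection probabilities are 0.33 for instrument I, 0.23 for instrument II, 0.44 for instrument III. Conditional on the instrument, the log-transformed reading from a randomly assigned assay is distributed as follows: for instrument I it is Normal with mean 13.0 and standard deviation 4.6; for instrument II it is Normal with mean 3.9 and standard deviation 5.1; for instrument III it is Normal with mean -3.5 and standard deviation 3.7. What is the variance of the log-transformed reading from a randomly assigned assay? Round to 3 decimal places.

Per component, I: μ=13, E[X²]=190.16; II: μ=3.9, E[X²]=41.22; III: μ=-3.5, E[X²]=25.94.
E[X] = 0.33·13 + 0.23·3.9 + 0.44·-3.5 = 3.647.
E[X²] = 0.33·190.16 + 0.23·41.22 + 0.44·25.94 = 83.647.
Var(X) = E[X²] − (E[X])² = 83.647 − 13.3006 = 70.3464.

70.346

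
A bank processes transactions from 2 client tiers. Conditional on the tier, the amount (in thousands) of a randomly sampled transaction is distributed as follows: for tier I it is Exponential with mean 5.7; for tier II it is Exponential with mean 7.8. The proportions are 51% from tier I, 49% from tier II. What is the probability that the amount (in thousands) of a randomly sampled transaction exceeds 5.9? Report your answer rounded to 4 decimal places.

0.4111

Conditional on each tier, P(X > 5.9): I: 0.355195; II: 0.469348.
By total probability, P(X > 5.9) = 0.51·0.355195 + 0.49·0.469348 = 0.41113.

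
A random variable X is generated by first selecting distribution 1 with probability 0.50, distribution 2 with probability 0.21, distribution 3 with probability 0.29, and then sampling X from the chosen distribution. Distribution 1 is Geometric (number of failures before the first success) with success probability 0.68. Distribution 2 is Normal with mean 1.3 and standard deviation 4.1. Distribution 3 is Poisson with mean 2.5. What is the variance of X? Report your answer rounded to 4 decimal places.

5.3582

Per component, 1: μ=0.470588, E[X²]=0.913495; 2: μ=1.3, E[X²]=18.5; 3: μ=2.5, E[X²]=8.75.
E[X] = 0.5·0.470588 + 0.21·1.3 + 0.29·2.5 = 1.23329.
E[X²] = 0.5·0.913495 + 0.21·18.5 + 0.29·8.75 = 6.87925.
Var(X) = E[X²] − (E[X])² = 6.87925 − 1.52101 = 5.35823.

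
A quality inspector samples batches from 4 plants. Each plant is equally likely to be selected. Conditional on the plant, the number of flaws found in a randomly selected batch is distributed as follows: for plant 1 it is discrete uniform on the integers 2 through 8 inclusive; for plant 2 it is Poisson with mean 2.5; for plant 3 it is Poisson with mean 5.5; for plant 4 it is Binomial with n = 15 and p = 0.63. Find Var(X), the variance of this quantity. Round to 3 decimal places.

10.075

Per component, 1: μ=5, E[X²]=29; 2: μ=2.5, E[X²]=8.75; 3: μ=5.5, E[X²]=35.75; 4: μ=9.45, E[X²]=92.799.
E[X] = 0.25·5 + 0.25·2.5 + 0.25·5.5 + 0.25·9.45 = 5.6125.
E[X²] = 0.25·29 + 0.25·8.75 + 0.25·35.75 + 0.25·92.799 = 41.5747.
Var(X) = E[X²] − (E[X])² = 41.5747 − 31.5002 = 10.0746.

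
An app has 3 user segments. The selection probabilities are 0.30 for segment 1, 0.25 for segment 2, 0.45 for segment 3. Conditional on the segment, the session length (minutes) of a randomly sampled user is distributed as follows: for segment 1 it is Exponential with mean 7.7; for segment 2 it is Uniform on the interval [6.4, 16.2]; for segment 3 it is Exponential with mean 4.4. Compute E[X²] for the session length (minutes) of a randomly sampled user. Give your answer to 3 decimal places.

86.921

For each component E[X²] = Var + (mean)², giving 1: 118.58; 2: 135.693; 3: 38.72.
Overall E[X²] = 0.3·118.58 + 0.25·135.693 + 0.45·38.72 = 86.9213.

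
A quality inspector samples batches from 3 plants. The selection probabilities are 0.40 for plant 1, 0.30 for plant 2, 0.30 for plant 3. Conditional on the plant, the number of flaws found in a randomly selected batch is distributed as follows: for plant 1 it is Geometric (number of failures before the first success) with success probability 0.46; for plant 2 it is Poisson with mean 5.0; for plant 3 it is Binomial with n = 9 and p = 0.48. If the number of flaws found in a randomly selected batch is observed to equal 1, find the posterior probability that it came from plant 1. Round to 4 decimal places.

0.8536

Likelihoods P(X=1 | ·): 1: 0.2484; 2: 0.0336897; 3: 0.0230946.
Posterior ∝ prior × likelihood. Numerator for 1: 0.4·0.2484 = 0.09936.
Normalizing constant: 0.4·0.2484 + 0.3·0.0336897 + 0.3·0.0230946 = 0.116395.
P(1 | observation) = 0.09936 / 0.116395 = 0.853643.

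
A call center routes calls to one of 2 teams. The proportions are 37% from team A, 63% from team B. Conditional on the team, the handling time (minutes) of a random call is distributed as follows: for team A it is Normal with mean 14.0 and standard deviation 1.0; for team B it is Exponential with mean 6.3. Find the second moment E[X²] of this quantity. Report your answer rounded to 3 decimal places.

For each component E[X²] = Var + (mean)², giving A: 197; B: 79.38.
Overall E[X²] = 0.37·197 + 0.63·79.38 = 122.899.

122.899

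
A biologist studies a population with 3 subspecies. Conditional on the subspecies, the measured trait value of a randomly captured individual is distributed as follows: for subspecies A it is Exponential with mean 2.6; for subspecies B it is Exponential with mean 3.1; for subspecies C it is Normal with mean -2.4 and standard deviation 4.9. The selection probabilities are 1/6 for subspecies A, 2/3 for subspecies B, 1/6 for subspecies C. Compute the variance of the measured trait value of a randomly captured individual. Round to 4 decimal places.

Per component, A: μ=2.6, E[X²]=13.52; B: μ=3.1, E[X²]=19.22; C: μ=-2.4, E[X²]=29.77.
E[X] = 0.166667·2.6 + 0.666667·3.1 + 0.166667·-2.4 = 2.1.
E[X²] = 0.166667·13.52 + 0.666667·19.22 + 0.166667·29.77 = 20.0283.
Var(X) = E[X²] − (E[X])² = 20.0283 − 4.41 = 15.6183.

15.6183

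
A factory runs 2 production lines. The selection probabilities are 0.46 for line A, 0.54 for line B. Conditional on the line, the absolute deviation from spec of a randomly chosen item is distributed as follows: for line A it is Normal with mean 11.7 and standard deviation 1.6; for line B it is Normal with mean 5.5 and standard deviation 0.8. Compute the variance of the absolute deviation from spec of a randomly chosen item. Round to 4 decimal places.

11.0717

Per component, A: μ=11.7, E[X²]=139.45; B: μ=5.5, E[X²]=30.89.
E[X] = 0.46·11.7 + 0.54·5.5 = 8.352.
E[X²] = 0.46·139.45 + 0.54·30.89 = 80.8276.
Var(X) = E[X²] − (E[X])² = 80.8276 − 69.7559 = 11.0717.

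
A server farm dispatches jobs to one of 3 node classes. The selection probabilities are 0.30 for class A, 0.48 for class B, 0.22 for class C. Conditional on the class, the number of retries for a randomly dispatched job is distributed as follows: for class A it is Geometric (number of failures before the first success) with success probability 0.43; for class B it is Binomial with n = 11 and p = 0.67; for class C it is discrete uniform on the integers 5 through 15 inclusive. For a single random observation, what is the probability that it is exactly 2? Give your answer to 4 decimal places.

0.0425

Conditional on each class, P(X = 2): A: 0.139707; B: 0.00114588; C: 0.
By total probability, P(X = 2) = 0.3·0.139707 + 0.48·0.00114588 + 0.22·0 = 0.0424621.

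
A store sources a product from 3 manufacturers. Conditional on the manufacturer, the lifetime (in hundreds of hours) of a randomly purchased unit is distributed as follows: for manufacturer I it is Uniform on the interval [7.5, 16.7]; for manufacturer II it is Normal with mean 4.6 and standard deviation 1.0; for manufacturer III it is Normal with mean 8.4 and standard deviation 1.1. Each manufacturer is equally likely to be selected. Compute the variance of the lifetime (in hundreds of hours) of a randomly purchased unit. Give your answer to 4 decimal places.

12.4633

Per component, I: μ=12.1, E[X²]=153.463; II: μ=4.6, E[X²]=22.16; III: μ=8.4, E[X²]=71.77.
E[X] = 0.333333·12.1 + 0.333333·4.6 + 0.333333·8.4 = 8.36667.
E[X²] = 0.333333·153.463 + 0.333333·22.16 + 0.333333·71.77 = 82.4644.
Var(X) = E[X²] − (E[X])² = 82.4644 − 70.0011 = 12.4633.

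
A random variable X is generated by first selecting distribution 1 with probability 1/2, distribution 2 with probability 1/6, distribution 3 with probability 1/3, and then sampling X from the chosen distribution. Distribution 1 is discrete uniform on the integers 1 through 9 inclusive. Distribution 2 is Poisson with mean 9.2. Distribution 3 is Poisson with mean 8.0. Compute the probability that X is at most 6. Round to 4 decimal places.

Conditional on each component, P(X ≤ 6): 1: 0.666667; 2: 0.189165; 3: 0.313374.
By total probability, P(X ≤ 6) = 0.5·0.666667 + 0.166667·0.189165 + 0.333333·0.313374 = 0.469319.

0.4693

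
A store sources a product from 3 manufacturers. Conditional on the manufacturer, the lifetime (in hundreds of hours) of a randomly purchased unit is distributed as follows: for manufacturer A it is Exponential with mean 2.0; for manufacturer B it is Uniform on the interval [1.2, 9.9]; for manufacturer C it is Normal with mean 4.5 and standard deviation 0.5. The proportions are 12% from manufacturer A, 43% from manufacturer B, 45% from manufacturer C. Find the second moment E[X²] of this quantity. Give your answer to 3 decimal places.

26.142

For each component E[X²] = Var + (mean)², giving A: 8; B: 37.11; C: 20.5.
Overall E[X²] = 0.12·8 + 0.43·37.11 + 0.45·20.5 = 26.1423.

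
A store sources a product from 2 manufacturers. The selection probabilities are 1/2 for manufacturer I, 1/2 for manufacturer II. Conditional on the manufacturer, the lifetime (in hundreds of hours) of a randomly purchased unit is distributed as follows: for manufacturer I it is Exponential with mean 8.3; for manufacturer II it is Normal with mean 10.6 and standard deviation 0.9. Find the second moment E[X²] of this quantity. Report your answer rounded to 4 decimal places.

For each component E[X²] = Var + (mean)², giving I: 137.78; II: 113.17.
Overall E[X²] = 0.5·137.78 + 0.5·113.17 = 125.475.

125.4750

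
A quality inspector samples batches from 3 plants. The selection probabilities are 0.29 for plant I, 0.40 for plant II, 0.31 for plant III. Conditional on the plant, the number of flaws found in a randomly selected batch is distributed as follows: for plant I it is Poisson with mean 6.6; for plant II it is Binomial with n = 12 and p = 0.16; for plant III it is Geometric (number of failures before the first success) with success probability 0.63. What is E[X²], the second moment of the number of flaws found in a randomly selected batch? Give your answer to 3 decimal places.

For each component E[X²] = Var + (mean)², giving I: 50.16; II: 5.2992; III: 1.27715.
Overall E[X²] = 0.29·50.16 + 0.4·5.2992 + 0.31·1.27715 = 17.062.

17.062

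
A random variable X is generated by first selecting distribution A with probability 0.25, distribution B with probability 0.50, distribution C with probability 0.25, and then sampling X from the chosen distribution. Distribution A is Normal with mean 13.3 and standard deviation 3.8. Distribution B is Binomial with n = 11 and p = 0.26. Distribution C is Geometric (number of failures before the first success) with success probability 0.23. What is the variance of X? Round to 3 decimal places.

28.151

Per component, A: μ=13.3, E[X²]=191.33; B: μ=2.86, E[X²]=10.296; C: μ=3.34783, E[X²]=25.7637.
E[X] = 0.25·13.3 + 0.5·2.86 + 0.25·3.34783 = 5.59196.
E[X²] = 0.25·191.33 + 0.5·10.296 + 0.25·25.7637 = 59.4214.
Var(X) = E[X²] − (E[X])² = 59.4214 − 31.27 = 28.1514.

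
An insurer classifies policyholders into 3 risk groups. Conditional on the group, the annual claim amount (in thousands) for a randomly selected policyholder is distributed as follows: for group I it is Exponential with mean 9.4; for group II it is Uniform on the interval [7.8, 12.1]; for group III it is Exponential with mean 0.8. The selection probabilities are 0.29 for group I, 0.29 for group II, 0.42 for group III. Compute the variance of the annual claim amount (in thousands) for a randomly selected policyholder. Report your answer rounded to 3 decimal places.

Per component, I: μ=9.4, E[X²]=176.72; II: μ=9.95, E[X²]=100.543; III: μ=0.8, E[X²]=1.28.
E[X] = 0.29·9.4 + 0.29·9.95 + 0.42·0.8 = 5.9475.
E[X²] = 0.29·176.72 + 0.29·100.543 + 0.42·1.28 = 80.944.
Var(X) = E[X²] − (E[X])² = 80.944 − 35.3728 = 45.5712.

45.571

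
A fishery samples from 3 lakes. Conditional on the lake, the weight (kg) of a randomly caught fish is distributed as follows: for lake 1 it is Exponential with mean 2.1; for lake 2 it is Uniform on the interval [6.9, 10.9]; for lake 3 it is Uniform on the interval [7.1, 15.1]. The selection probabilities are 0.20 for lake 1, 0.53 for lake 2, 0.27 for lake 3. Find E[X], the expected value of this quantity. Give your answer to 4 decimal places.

8.1340

Component means — 1: 2.1; 2: 8.9; 3: 11.1.
E[X] = 0.2·2.1 + 0.53·8.9 + 0.27·11.1 = 8.134.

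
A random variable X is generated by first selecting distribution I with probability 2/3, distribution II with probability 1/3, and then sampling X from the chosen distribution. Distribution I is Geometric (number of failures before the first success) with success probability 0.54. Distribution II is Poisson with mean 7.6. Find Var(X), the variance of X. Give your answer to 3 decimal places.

13.704

Per component, I: μ=0.851852, E[X²]=2.30316; II: μ=7.6, E[X²]=65.36.
E[X] = 0.666667·0.851852 + 0.333333·7.6 = 3.10123.
E[X²] = 0.666667·2.30316 + 0.333333·65.36 = 23.3221.
Var(X) = E[X²] − (E[X])² = 23.3221 − 9.61766 = 13.7044.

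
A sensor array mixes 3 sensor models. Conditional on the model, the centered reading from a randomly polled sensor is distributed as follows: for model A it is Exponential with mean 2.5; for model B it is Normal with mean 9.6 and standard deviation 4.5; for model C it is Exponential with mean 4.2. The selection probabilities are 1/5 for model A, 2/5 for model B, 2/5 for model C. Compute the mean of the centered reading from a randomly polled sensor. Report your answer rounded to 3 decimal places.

Component means — A: 2.5; B: 9.6; C: 4.2.
E[X] = 0.2·2.5 + 0.4·9.6 + 0.4·4.2 = 6.02.

6.020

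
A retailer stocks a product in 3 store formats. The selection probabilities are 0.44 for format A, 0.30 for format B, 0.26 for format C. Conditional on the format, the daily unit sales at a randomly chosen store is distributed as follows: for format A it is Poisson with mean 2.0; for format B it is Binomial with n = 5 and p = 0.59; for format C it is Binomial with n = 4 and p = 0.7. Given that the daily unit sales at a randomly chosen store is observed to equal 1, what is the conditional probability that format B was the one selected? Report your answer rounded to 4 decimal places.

0.1527

Likelihoods P(X=1 | ·): A: 0.270671; B: 0.0833599; C: 0.0756.
Posterior ∝ prior × likelihood. Numerator for B: 0.3·0.0833599 = 0.025008.
Normalizing constant: 0.44·0.270671 + 0.3·0.0833599 + 0.26·0.0756 = 0.163759.
P(B | observation) = 0.025008 / 0.163759 = 0.152712.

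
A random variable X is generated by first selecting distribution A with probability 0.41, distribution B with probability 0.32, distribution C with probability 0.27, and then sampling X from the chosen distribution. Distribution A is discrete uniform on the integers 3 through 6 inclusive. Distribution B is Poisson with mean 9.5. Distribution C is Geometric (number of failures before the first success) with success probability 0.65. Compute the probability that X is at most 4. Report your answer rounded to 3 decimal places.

Conditional on each component, P(X ≤ 4): A: 0.5; B: 0.0402627; C: 0.994748.
By total probability, P(X ≤ 4) = 0.41·0.5 + 0.32·0.0402627 + 0.27·0.994748 = 0.486466.

0.486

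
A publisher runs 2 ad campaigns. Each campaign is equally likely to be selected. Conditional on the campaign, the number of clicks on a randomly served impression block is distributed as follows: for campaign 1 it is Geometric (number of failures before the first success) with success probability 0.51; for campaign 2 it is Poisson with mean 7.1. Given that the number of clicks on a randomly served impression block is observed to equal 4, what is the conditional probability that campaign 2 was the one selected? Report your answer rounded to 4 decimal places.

Likelihoods P(X=4 | ·): 1: 0.0294005; 2: 0.0873638.
Posterior ∝ prior × likelihood. Numerator for 2: 0.5·0.0873638 = 0.0436819.
Normalizing constant: 0.5·0.0294005 + 0.5·0.0873638 = 0.0583821.
P(2 | observation) = 0.0436819 / 0.0583821 = 0.748206.

0.7482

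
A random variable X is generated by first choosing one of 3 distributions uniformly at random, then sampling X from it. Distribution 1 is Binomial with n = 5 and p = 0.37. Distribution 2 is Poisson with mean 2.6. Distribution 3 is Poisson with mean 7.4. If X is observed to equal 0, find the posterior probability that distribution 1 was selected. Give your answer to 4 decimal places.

0.5699

Likelihoods P(X=0 | ·): 1: 0.0992437; 2: 0.0742736; 3: 0.000611253.
Posterior ∝ prior × likelihood. Numerator for 1: 0.333333·0.0992437 = 0.0330812.
Normalizing constant: 0.333333·0.0992437 + 0.333333·0.0742736 + 0.333333·0.000611253 = 0.0580428.
P(1 | observation) = 0.0330812 / 0.0580428 = 0.569945.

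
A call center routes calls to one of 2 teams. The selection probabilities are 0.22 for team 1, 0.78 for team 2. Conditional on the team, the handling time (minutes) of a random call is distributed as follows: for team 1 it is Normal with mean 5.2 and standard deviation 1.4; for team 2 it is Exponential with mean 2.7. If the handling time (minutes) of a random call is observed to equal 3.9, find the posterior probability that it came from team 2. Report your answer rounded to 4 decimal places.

Likelihoods f(3.9 | ·): 1: 0.18516; 2: 0.0873619.
Posterior ∝ prior × likelihood. Numerator for 2: 0.78·0.0873619 = 0.0681423.
Normalizing constant: 0.22·0.18516 + 0.78·0.0873619 = 0.108878.
P(2 | observation) = 0.0681423 / 0.108878 = 0.625862.

0.6259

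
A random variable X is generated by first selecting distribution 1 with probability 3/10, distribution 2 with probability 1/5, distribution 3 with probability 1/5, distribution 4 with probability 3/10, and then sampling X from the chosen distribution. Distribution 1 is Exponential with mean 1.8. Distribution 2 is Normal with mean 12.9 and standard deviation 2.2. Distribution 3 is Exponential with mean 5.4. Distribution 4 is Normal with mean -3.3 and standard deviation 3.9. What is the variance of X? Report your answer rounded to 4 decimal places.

Per component, 1: μ=1.8, E[X²]=6.48; 2: μ=12.9, E[X²]=171.25; 3: μ=5.4, E[X²]=58.32; 4: μ=-3.3, E[X²]=26.1.
E[X] = 0.3·1.8 + 0.2·12.9 + 0.2·5.4 + 0.3·-3.3 = 3.21.
E[X²] = 0.3·6.48 + 0.2·171.25 + 0.2·58.32 + 0.3·26.1 = 55.688.
Var(X) = E[X²] − (E[X])² = 55.688 − 10.3041 = 45.3839.

45.3839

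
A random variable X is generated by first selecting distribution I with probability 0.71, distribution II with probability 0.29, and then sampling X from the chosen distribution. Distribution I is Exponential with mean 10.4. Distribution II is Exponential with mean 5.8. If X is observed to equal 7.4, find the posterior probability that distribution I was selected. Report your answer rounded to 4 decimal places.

0.7059

Likelihoods f(7.4 | ·): I: 0.0472008; II: 0.0481362.
Posterior ∝ prior × likelihood. Numerator for I: 0.71·0.0472008 = 0.0335126.
Normalizing constant: 0.71·0.0472008 + 0.29·0.0481362 = 0.0474721.
P(I | observation) = 0.0335126 / 0.0474721 = 0.705943.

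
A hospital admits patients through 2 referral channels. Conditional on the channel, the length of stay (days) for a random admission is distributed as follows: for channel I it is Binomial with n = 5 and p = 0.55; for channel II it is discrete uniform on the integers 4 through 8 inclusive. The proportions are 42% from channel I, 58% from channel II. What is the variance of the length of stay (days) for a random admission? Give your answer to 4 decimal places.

Per component, I: μ=2.75, E[X²]=8.8; II: μ=6, E[X²]=38.
E[X] = 0.42·2.75 + 0.58·6 = 4.635.
E[X²] = 0.42·8.8 + 0.58·38 = 25.736.
Var(X) = E[X²] − (E[X])² = 25.736 − 21.4832 = 4.25278.

4.2528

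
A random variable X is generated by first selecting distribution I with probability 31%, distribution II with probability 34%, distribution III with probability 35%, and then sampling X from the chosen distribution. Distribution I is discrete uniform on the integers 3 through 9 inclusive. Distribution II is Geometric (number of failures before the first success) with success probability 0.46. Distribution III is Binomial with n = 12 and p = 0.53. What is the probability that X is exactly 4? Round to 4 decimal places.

0.0901

Conditional on each component, P(X = 4): I: 0.142857; II: 0.0391141; III: 0.0930018.
By total probability, P(X = 4) = 0.31·0.142857 + 0.34·0.0391141 + 0.35·0.0930018 = 0.0901351.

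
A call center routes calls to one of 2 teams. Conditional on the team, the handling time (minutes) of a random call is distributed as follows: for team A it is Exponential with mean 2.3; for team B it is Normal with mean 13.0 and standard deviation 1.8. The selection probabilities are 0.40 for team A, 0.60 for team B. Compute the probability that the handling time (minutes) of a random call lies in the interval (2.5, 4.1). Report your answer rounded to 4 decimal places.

0.0676

Conditional on each team, P(2.5 < X < 4.1): A: 0.169043; B: 3.7909e-07.
By total probability, P(2.5 < X < 4.1) = 0.4·0.169043 + 0.6·3.7909e-07 = 0.0676172.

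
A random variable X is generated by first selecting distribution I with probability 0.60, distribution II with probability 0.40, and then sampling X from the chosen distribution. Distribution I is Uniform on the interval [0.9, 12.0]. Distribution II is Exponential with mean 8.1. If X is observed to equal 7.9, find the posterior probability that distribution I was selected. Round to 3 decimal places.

Likelihoods f(7.9 | ·): I: 0.0900901; II: 0.0465526.
Posterior ∝ prior × likelihood. Numerator for I: 0.6·0.0900901 = 0.0540541.
Normalizing constant: 0.6·0.0900901 + 0.4·0.0465526 = 0.0726751.
P(I | observation) = 0.0540541 / 0.0726751 = 0.743777.

0.744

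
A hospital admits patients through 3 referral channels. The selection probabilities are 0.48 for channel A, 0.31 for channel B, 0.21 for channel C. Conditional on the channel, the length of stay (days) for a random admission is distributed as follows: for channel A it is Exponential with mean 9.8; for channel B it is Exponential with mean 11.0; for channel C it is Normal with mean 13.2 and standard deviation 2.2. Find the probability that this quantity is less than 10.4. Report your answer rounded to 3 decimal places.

Conditional on each channel, P(X < 10.4): A: 0.653968; B: 0.611497; C: 0.101557.
By total probability, P(X < 10.4) = 0.48·0.653968 + 0.31·0.611497 + 0.21·0.101557 = 0.524796.

0.525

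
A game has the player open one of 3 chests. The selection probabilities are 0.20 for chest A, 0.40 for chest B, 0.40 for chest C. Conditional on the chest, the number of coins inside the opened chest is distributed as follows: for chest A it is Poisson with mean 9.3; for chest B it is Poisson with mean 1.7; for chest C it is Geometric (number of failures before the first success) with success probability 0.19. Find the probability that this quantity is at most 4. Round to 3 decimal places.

0.658

Conditional on each chest, P(X ≤ 4): A: 0.0456475; B: 0.970385; C: 0.651322.
By total probability, P(X ≤ 4) = 0.2·0.0456475 + 0.4·0.970385 + 0.4·0.651322 = 0.657812.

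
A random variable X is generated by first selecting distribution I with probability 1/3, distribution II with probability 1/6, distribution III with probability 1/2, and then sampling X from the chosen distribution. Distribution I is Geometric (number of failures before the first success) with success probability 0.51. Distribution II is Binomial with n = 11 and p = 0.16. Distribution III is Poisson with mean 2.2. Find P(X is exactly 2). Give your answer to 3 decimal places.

0.224

Conditional on each component, P(X = 2): I: 0.122451; II: 0.293168; III: 0.268144.
By total probability, P(X = 2) = 0.333333·0.122451 + 0.166667·0.293168 + 0.5·0.268144 = 0.22375.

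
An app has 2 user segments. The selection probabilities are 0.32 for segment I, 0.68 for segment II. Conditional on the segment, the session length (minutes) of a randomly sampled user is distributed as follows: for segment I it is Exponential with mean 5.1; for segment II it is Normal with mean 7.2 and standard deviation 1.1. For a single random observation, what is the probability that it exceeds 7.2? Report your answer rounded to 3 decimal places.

Conditional on each segment, P(X > 7.2): I: 0.243713; II: 0.5.
By total probability, P(X > 7.2) = 0.32·0.243713 + 0.68·0.5 = 0.417988.

0.418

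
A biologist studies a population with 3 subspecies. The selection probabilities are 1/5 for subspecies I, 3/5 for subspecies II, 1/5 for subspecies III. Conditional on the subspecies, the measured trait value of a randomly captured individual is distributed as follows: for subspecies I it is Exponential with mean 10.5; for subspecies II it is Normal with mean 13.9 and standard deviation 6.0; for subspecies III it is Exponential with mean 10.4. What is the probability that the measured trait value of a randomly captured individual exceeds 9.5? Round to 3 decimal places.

0.622

Conditional on each subspecies, P(X > 9.5): I: 0.404638; II: 0.768322; III: 0.401133.
By total probability, P(X > 9.5) = 0.2·0.404638 + 0.6·0.768322 + 0.2·0.401133 = 0.622148.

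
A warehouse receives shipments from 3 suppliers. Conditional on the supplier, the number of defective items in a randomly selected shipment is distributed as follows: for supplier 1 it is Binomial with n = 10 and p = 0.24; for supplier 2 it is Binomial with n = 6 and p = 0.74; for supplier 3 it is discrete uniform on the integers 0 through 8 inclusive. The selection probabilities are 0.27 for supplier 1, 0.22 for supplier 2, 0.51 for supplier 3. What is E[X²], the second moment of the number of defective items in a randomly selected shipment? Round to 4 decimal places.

For each component E[X²] = Var + (mean)², giving 1: 7.584; 2: 20.868; 3: 22.6667.
Overall E[X²] = 0.27·7.584 + 0.22·20.868 + 0.51·22.6667 = 18.1986.

18.1986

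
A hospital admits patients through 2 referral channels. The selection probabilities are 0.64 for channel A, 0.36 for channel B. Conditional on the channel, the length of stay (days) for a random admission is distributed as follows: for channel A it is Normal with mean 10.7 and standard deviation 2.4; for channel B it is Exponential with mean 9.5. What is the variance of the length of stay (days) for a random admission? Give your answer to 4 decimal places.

36.5082

Per component, A: μ=10.7, E[X²]=120.25; B: μ=9.5, E[X²]=180.5.
E[X] = 0.64·10.7 + 0.36·9.5 = 10.268.
E[X²] = 0.64·120.25 + 0.36·180.5 = 141.94.
Var(X) = E[X²] − (E[X])² = 141.94 − 105.432 = 36.5082.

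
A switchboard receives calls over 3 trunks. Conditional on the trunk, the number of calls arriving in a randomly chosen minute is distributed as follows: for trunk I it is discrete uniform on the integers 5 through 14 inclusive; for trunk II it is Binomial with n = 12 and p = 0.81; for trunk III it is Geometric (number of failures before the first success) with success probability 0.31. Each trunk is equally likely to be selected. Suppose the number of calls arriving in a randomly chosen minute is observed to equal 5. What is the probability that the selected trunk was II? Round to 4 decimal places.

Likelihoods P(X=5 | ·): I: 0.1; II: 0.00246846; III: 0.048485.
Posterior ∝ prior × likelihood. Numerator for II: 0.333333·0.00246846 = 0.000822819.
Normalizing constant: 0.333333·0.1 + 0.333333·0.00246846 + 0.333333·0.048485 = 0.0503178.
P(II | observation) = 0.000822819 / 0.0503178 = 0.0163524.

0.0164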